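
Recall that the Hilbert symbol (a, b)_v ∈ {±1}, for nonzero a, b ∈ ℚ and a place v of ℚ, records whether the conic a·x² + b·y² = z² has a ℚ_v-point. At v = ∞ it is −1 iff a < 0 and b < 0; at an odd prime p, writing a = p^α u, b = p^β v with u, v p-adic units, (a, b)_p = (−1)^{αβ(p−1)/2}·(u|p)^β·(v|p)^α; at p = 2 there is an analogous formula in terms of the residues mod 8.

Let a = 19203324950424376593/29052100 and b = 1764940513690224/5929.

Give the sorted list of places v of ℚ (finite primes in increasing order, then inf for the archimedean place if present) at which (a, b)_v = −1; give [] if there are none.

Mod squares: a ≡ 96577, b ≡ 4199. Check v ∈ {∞, 2, 3, 5, 7, 11, 13, 17, 19, 23, 29}.
v=5: a=5^-2·(≡2), b=5^0·(≡1) mod 5; (2|5)=-1, (1|5)=+1; (−1)^{-2·0·2}·(-1)^0·(+1)^-2 = +1.
v=11: a=11^-2·(≡6), b=11^-2·(≡7) mod 11; (6|11)=-1, (7|11)=-1; (−1)^{-2·-2·5}·(-1)^-2·(-1)^-2 = +1.
v=3: a=3^12·(≡1), b=3^10·(≡2) mod 3; (1|3)=+1, (2|3)=-1; (−1)^{12·10·1}·(+1)^10·(-1)^12 = +1.
v=17: a=17^1·(≡6), b=17^1·(≡16) mod 17; (6|17)=-1, (16|17)=+1; (−1)^{1·1·8}·(-1)^1·(+1)^1 = -1.
v=7: a=7^-4·(≡5), b=7^-2·(≡5) mod 7; (5|7)=-1, (5|7)=-1; (−1)^{-4·-2·3}·(-1)^-2·(-1)^-4 = +1.
v=29: a=29^4·(≡20), b=29^2·(≡7) mod 29; (20|29)=+1, (7|29)=+1; (−1)^{4·2·14}·(+1)^2·(+1)^4 = +1.
v=2: v_2(a)=-2, v_2(b)=4; units ≡ 1, 7 (mod 8); ε·ε+αω+βω = 0·1+-2·0+4·0 ≡ 0  ⇒  (a,b)_2 = +1.
v=19: a=19^1·(≡2), b=19^1·(≡14) mod 19; (2|19)=-1, (14|19)=-1; (−1)^{1·1·9}·(-1)^1·(-1)^1 = -1.
v=∞: 96577 > 0 and 4199 > 0  ⇒  (a,b)_∞ = +1.
v=13: a=13^1·(≡7), b=13^1·(≡11) mod 13; (7|13)=-1, (11|13)=-1; (−1)^{1·1·6}·(-1)^1·(-1)^1 = +1.
v=23: a=23^3·(≡2), b=23^2·(≡16) mod 23; (2|23)=+1, (16|23)=+1; (−1)^{3·2·11}·(+1)^2·(+1)^3 = +1.
|Ram(96577, 4199)| = 2, even; anisotropic at {17, 19}.

[17, 19]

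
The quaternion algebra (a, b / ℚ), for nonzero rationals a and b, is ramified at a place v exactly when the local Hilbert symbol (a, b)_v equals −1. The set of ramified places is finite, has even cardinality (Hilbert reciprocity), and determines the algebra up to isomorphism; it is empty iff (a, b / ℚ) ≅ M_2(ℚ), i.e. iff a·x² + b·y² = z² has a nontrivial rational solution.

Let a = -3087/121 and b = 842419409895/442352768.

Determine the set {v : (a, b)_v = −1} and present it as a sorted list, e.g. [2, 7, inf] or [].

(a, b) ≡ (-7, 510) mod (ℚ^×)²; places V = {2, 3, 5, 7, 11, 13, 17, 23, ∞}.
(a,b)_11: α=-2, u≡4; β=-2, v≡4 (mod 11); (4|11)=+1, (4|11)=+1; sign (−1)^0·+1^-2·+1^-2 = +1.
(a,b)_5: α=0, u≡3; β=1, v≡3 (mod 5); (3|5)=-1, (3|5)=-1; sign (−1)^0·-1^1·-1^0 = -1.
(a,b)_3: α=2, u≡2; β=3, v≡2 (mod 3); (2|3)=-1, (2|3)=-1; sign (−1)^0·-1^3·-1^2 = -1.
(a,b)_17: α=0, u≡12; β=3, v≡9 (mod 17); (12|17)=-1, (9|17)=+1; sign (−1)^0·-1^3·+1^0 = -1.
(a,b)_13: α=0, u≡5; β=-4, v≡10 (mod 13); (5|13)=-1, (10|13)=+1; sign (−1)^0·-1^-4·+1^0 = +1.
(a,b)_7: α=3, u≡6; β=4, v≡5 (mod 7); (6|7)=-1, (5|7)=-1; sign (−1)^0·-1^4·-1^3 = -1.
(a,b)_2: α=0, β=-7; u≡1, v≡7 (mod 8); ε(u)ε(v)=0·1, αω(v)=0·0, βω(u)=-7·0; sum ≡ 0  ⇒  +1.
(a,b)_23: α=0, u≡3; β=2, v≡13 (mod 23); (3|23)=+1, (13|23)=+1; sign (−1)^0·+1^2·+1^0 = +1.
(a,b)_∞: sgn(-7)=−, sgn(510)=+, so +1.
Ram(-7, 510) = {3, 5, 7, 17}; no ℚ_3-point on the conic.

[3, 5, 7, 17]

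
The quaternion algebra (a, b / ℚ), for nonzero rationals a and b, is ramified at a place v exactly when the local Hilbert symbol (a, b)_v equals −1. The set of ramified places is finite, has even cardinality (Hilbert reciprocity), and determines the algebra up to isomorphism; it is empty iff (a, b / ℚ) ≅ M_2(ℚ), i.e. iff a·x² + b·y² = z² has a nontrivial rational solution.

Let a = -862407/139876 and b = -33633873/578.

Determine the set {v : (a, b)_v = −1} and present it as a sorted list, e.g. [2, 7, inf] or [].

Mod squares: a ≡ -7, b ≡ -546. Check v ∈ {∞, 2, 3, 7, 11, 13, 17}.
v=3: a=3^6·(≡2), b=3^7·(≡1) mod 3; (2|3)=-1, (1|3)=+1; (−1)^{6·7·1}·(-1)^7·(+1)^6 = -1.
v=7: a=7^1·(≡3), b=7^1·(≡6) mod 7; (3|7)=-1, (6|7)=-1; (−1)^{1·1·3}·(-1)^1·(-1)^1 = -1.
v=17: a=17^-2·(≡11), b=17^-2·(≡16) mod 17; (11|17)=-1, (16|17)=+1; (−1)^{-2·-2·8}·(-1)^-2·(+1)^-2 = +1.
v=2: v_2(a)=-2, v_2(b)=-1; units ≡ 1, 7 (mod 8); ε·ε+αω+βω = 0·1+-2·0+-1·0 ≡ 0  ⇒  (a,b)_2 = +1.
v=11: a=11^-2·(≡4), b=11^0·(≡4) mod 11; (4|11)=+1, (4|11)=+1; (−1)^{-2·0·5}·(+1)^0·(+1)^-2 = +1.
v=13: a=13^2·(≡5), b=13^3·(≡3) mod 13; (5|13)=-1, (3|13)=+1; (−1)^{2·3·6}·(-1)^3·(+1)^2 = -1.
v=∞: -7 < 0 and -546 < 0  ⇒  (a,b)_∞ = -1.
Ram(-7, -546) = {3, 7, 13, ∞}; no ℚ_3-point on the conic.

[3, 7, 13, inf]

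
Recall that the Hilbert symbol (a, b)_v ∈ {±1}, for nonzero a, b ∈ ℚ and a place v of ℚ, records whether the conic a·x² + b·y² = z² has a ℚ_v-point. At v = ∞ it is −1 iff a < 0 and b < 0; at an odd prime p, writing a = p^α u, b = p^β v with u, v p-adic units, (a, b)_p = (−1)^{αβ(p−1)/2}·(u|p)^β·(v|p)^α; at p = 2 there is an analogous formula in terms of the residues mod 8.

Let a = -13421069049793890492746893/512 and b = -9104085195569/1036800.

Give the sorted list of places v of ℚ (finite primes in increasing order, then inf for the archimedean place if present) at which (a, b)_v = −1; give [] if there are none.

Mod squares: a ≡ -731786, b ≡ -465682. Check v ∈ {∞, 2, 3, 5, 7, 11, 13, 19, 29, 31, 37}.
v=13: a=13^0·(≡3), b=13^4·(≡9) mod 13; (3|13)=+1, (9|13)=+1; (−1)^{0·4·6}·(+1)^4·(+1)^0 = +1.
v=3: a=3^0·(≡1), b=3^-4·(≡2) mod 3; (1|3)=+1, (2|3)=-1; (−1)^{0·-4·1}·(+1)^-4·(-1)^0 = +1.
v=29: a=29^3·(≡7), b=29^1·(≡12) mod 29; (7|29)=+1, (12|29)=-1; (−1)^{3·1·14}·(+1)^1·(-1)^3 = -1.
v=19: a=19^2·(≡8), b=19^0·(≡2) mod 19; (8|19)=-1, (2|19)=-1; (−1)^{2·0·9}·(-1)^0·(-1)^2 = +1.
v=37: a=37^7·(≡13), b=37^3·(≡2) mod 37; (13|37)=-1, (2|37)=-1; (−1)^{7·3·18}·(-1)^3·(-1)^7 = +1.
v=31: a=31^3·(≡7), b=31^1·(≡3) mod 31; (7|31)=+1, (3|31)=-1; (−1)^{3·1·15}·(+1)^1·(-1)^3 = +1.
v=11: a=11^1·(≡6), b=11^0·(≡9) mod 11; (6|11)=-1, (9|11)=+1; (−1)^{1·0·5}·(-1)^0·(+1)^1 = +1.
v=7: a=7^2·(≡4), b=7^1·(≡2) mod 7; (4|7)=+1, (2|7)=+1; (−1)^{2·1·3}·(+1)^1·(+1)^2 = +1.
v=2: v_2(a)=-9, v_2(b)=-9; units ≡ 3, 7 (mod 8); ε·ε+αω+βω = 1·1+-9·0+-9·1 ≡ 0  ⇒  (a,b)_2 = +1.
v=∞: -731786 < 0 and -465682 < 0  ⇒  (a,b)_∞ = -1.
v=5: a=5^0·(≡1), b=5^-2·(≡3) mod 5; (1|5)=+1, (3|5)=-1; (−1)^{0·-2·2}·(+1)^-2·(-1)^0 = +1.
Ram(-731786, -465682) = {29, ∞}; no ℚ_29-point on the conic.

[29, inf]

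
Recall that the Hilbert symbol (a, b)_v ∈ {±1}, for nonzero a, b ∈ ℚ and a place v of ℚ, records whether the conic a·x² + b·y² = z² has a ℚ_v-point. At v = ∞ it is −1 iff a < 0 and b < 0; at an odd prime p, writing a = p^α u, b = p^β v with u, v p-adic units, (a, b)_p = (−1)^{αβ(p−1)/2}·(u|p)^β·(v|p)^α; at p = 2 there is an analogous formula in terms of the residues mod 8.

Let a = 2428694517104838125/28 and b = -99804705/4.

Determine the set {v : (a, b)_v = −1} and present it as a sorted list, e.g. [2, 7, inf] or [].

[2, 3, 5, 17]

(a, b) ≡ (30107, -345345) mod (ℚ^×)²; places V = {2, 3, 5, 7, 11, 13, 17, 23, ∞}.
(a,b)_13: α=2, u≡1; β=1, v≡2 (mod 13); (1|13)=+1, (2|13)=-1; sign (−1)^0·+1^1·-1^2 = +1.
(a,b)_3: α=0, u≡2; β=1, v≡1 (mod 3); (2|3)=-1, (1|3)=+1; sign (−1)^0·-1^1·+1^0 = -1.
(a,b)_∞: sgn(30107)=+, sgn(-345345)=−, so +1.
(a,b)_23: α=3, u≡20; β=1, v≡13 (mod 23); (20|23)=-1, (13|23)=+1; sign (−1)^1·-1^1·+1^3 = +1.
(a,b)_11: α=3, u≡5; β=1, v≡2 (mod 11); (5|11)=+1, (2|11)=-1; sign (−1)^1·+1^1·-1^3 = +1.
(a,b)_2: α=-2, β=-2; u≡3, v≡7 (mod 8); ε(u)ε(v)=1·1, αω(v)=-2·0, βω(u)=-2·1; sum ≡ 1  ⇒  -1.
(a,b)_17: α=5, u≡11; β=2, v≡11 (mod 17); (11|17)=-1, (11|17)=-1; sign (−1)^0·-1^2·-1^5 = -1.
(a,b)_7: α=-1, u≡6; β=1, v≡4 (mod 7); (6|7)=-1, (4|7)=+1; sign (−1)^1·-1^1·+1^-1 = +1.
(a,b)_5: α=4, u≡2; β=1, v≡1 (mod 5); (2|5)=-1, (1|5)=+1; sign (−1)^0·-1^1·+1^4 = -1.
(30107, -345345 / ℚ) ramifies at {2, 3, 5, 17}: a division algebra.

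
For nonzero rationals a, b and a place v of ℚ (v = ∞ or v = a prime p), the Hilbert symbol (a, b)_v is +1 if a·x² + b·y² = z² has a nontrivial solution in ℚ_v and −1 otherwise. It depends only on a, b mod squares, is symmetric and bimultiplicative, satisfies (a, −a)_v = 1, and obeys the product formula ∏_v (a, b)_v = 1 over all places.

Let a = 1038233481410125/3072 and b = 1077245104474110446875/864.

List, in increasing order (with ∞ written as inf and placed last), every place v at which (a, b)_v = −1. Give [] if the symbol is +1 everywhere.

Mod squares: a ≡ 15015, b ≡ 4290. Check v ∈ {∞, 2, 3, 5, 7, 11, 13}.
v=2: v_2(a)=-10, v_2(b)=-5; units ≡ 7, 1 (mod 8); ε·ε+αω+βω = 1·0+-10·0+-5·0 ≡ 0  ⇒  (a,b)_2 = +1.
v=11: a=11^3·(≡5), b=11^5·(≡4) mod 11; (5|11)=+1, (4|11)=+1; (−1)^{3·5·5}·(+1)^5·(+1)^3 = -1.
v=3: a=3^-1·(≡1), b=3^-3·(≡2) mod 3; (1|3)=+1, (2|3)=-1; (−1)^{-1·-3·1}·(+1)^-3·(-1)^-1 = +1.
v=5: a=5^3·(≡3), b=5^5·(≡2) mod 5; (3|5)=-1, (2|5)=-1; (−1)^{3·5·2}·(-1)^5·(-1)^3 = +1.
v=∞: 15015 > 0 and 4290 > 0  ⇒  (a,b)_∞ = +1.
v=13: a=13^5·(≡6), b=13^5·(≡11) mod 13; (6|13)=-1, (11|13)=-1; (−1)^{5·5·6}·(-1)^5·(-1)^5 = +1.
v=7: a=7^5·(≡6), b=7^8·(≡5) mod 7; (6|7)=-1, (5|7)=-1; (−1)^{5·8·3}·(-1)^8·(-1)^5 = -1.
|Ram(15015, 4290)| = 2, even; anisotropic at {7, 11}.

[7, 11]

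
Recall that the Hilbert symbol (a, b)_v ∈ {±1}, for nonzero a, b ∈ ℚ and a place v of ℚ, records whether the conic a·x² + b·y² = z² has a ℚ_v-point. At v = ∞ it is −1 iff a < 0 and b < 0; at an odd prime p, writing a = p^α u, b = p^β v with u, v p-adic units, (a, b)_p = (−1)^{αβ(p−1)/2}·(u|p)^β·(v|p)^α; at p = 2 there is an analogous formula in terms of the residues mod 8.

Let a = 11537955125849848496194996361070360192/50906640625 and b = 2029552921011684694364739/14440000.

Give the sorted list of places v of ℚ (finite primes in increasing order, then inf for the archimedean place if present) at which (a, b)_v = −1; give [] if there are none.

(a, b) ≡ (8602, 182091) mod (ℚ^×)²; places V = {2, 3, 5, 7, 11, 13, 17, 19, 23, 29, 37, 41, ∞}.
(a,b)_11: α=3, u≡4; β=2, v≡6 (mod 11); (4|11)=+1, (6|11)=-1; sign (−1)^0·+1^2·-1^3 = -1.
(a,b)_3: α=14, u≡1; β=9, v≡1 (mod 3); (1|3)=+1, (1|3)=+1; sign (−1)^0·+1^9·+1^14 = +1.
(a,b)_37: α=4, u≡15; β=4, v≡20 (mod 37); (15|37)=-1, (20|37)=-1; sign (−1)^0·-1^4·-1^4 = +1.
(a,b)_41: α=2, u≡37; β=0, v≡18 (mod 41); (37|41)=+1, (18|41)=+1; sign (−1)^0·+1^0·+1^2 = +1.
(a,b)_∞: sgn(8602)=+, sgn(182091)=+, so +1.
(a,b)_17: α=3, u≡4; β=2, v≡15 (mod 17); (4|17)=+1, (15|17)=+1; sign (−1)^0·+1^2·+1^3 = +1.
(a,b)_29: α=2, u≡11; β=1, v≡18 (mod 29); (11|29)=-1, (18|29)=-1; sign (−1)^0·-1^1·-1^2 = -1.
(a,b)_5: α=-8, u≡2; β=-4, v≡1 (mod 5); (2|5)=-1, (1|5)=+1; sign (−1)^0·-1^-4·+1^-8 = +1.
(a,b)_19: α=-4, u≡18; β=-2, v≡15 (mod 19); (18|19)=-1, (15|19)=-1; sign (−1)^0·-1^-2·-1^-4 = +1.
(a,b)_2: α=7, β=-6; u≡5, v≡3 (mod 8); ε(u)ε(v)=0·1, αω(v)=7·1, βω(u)=-6·1; sum ≡ 1  ⇒  -1.
(a,b)_13: α=2, u≡4; β=1, v≡2 (mod 13); (4|13)=+1, (2|13)=-1; sign (−1)^0·+1^1·-1^2 = +1.
(a,b)_7: α=0, u≡3; β=3, v≡1 (mod 7); (3|7)=-1, (1|7)=+1; sign (−1)^0·-1^3·+1^0 = -1.
(a,b)_23: α=5, u≡3; β=3, v≡15 (mod 23); (3|23)=+1, (15|23)=-1; sign (−1)^1·+1^3·-1^5 = +1.
|Ram(8602, 182091)| = 4, even; anisotropic at {2, 7, 11, 29}.

[2, 7, 11, 29]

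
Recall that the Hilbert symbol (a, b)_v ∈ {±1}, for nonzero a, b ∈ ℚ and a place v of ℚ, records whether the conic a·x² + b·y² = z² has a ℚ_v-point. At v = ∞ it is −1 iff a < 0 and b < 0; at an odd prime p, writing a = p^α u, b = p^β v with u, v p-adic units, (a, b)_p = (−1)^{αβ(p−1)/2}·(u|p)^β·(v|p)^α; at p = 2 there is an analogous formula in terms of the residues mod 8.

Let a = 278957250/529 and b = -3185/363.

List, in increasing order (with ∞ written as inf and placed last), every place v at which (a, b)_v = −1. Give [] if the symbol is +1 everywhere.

[2, 5]

Mod squares: a ≡ 4290, b ≡ -195. Check v ∈ {∞, 2, 3, 5, 7, 11, 13, 17, 23}.
v=3: a=3^3·(≡2), b=3^-1·(≡1) mod 3; (2|3)=-1, (1|3)=+1; (−1)^{3·-1·1}·(-1)^-1·(+1)^3 = +1.
v=23: a=23^-2·(≡2), b=23^0·(≡16) mod 23; (2|23)=+1, (16|23)=+1; (−1)^{-2·0·11}·(+1)^0·(+1)^-2 = +1.
v=5: a=5^3·(≡2), b=5^1·(≡1) mod 5; (2|5)=-1, (1|5)=+1; (−1)^{3·1·2}·(-1)^1·(+1)^3 = -1.
v=11: a=11^1·(≡9), b=11^-2·(≡9) mod 11; (9|11)=+1, (9|11)=+1; (−1)^{1·-2·5}·(+1)^-2·(+1)^1 = +1.
v=∞: 4290 > 0 and -195 < 0  ⇒  (a,b)_∞ = +1.
v=17: a=17^2·(≡12), b=17^0·(≡16) mod 17; (12|17)=-1, (16|17)=+1; (−1)^{2·0·8}·(-1)^0·(+1)^2 = +1.
v=2: v_2(a)=1, v_2(b)=0; units ≡ 1, 5 (mod 8); ε·ε+αω+βω = 0·0+1·1+0·0 ≡ 1  ⇒  (a,b)_2 = -1.
v=7: a=7^0·(≡3), b=7^2·(≡2) mod 7; (3|7)=-1, (2|7)=+1; (−1)^{0·2·3}·(-1)^2·(+1)^0 = +1.
v=13: a=13^1·(≡11), b=13^1·(≡11) mod 13; (11|13)=-1, (11|13)=-1; (−1)^{1·1·6}·(-1)^1·(-1)^1 = +1.
Ram(4290, -195) = {2, 5}; no ℚ_2-point on the conic.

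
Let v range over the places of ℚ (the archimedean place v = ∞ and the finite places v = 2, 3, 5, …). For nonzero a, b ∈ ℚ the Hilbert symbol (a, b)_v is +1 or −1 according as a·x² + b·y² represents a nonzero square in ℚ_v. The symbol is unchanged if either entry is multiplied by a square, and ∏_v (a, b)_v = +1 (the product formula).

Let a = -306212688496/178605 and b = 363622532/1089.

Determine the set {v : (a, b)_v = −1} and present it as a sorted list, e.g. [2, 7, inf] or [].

Mod squares: a ≡ -940355, b ≡ 1855217. Check v ∈ {∞, 2, 3, 5, 7, 11, 13, 17, 19, 23, 29, 37}.
v=3: a=3^-6·(≡1), b=3^-2·(≡2) mod 3; (1|3)=+1, (2|3)=-1; (−1)^{-6·-2·1}·(+1)^-2·(-1)^-6 = +1.
v=∞: -940355 < 0 and 1855217 > 0  ⇒  (a,b)_∞ = +1.
v=5: a=5^-1·(≡4), b=5^0·(≡3) mod 5; (4|5)=+1, (3|5)=-1; (−1)^{-1·0·2}·(+1)^0·(-1)^-1 = -1.
v=29: a=29^2·(≡22), b=29^1·(≡24) mod 29; (22|29)=+1, (24|29)=+1; (−1)^{2·1·14}·(+1)^1·(+1)^2 = +1.
v=7: a=7^-2·(≡4), b=7^3·(≡4) mod 7; (4|7)=+1, (4|7)=+1; (−1)^{-2·3·3}·(+1)^3·(+1)^-2 = +1.
v=2: v_2(a)=4, v_2(b)=2; units ≡ 5, 1 (mod 8); ε·ε+αω+βω = 0·0+4·0+2·1 ≡ 0  ⇒  (a,b)_2 = +1.
v=23: a=23^1·(≡2), b=23^0·(≡21) mod 23; (2|23)=+1, (21|23)=-1; (−1)^{1·0·11}·(+1)^0·(-1)^1 = -1.
v=37: a=37^1·(≡21), b=37^1·(≡18) mod 37; (21|37)=+1, (18|37)=-1; (−1)^{1·1·18}·(+1)^1·(-1)^1 = -1.
v=11: a=11^2·(≡6), b=11^-2·(≡1) mod 11; (6|11)=-1, (1|11)=+1; (−1)^{2·-2·5}·(-1)^-2·(+1)^2 = +1.
v=19: a=19^0·(≡18), b=19^1·(≡2) mod 19; (18|19)=-1, (2|19)=-1; (−1)^{0·1·9}·(-1)^1·(-1)^0 = -1.
v=13: a=13^1·(≡9), b=13^1·(≡6) mod 13; (9|13)=+1, (6|13)=-1; (−1)^{1·1·6}·(+1)^1·(-1)^1 = -1.
v=17: a=17^1·(≡7), b=17^0·(≡12) mod 17; (7|17)=-1, (12|17)=-1; (−1)^{1·0·8}·(-1)^0·(-1)^1 = -1.
Ram(-940355, 1855217) = {5, 13, 17, 19, 23, 37}; no ℚ_5-point on the conic.

[5, 13, 17, 19, 23, 37]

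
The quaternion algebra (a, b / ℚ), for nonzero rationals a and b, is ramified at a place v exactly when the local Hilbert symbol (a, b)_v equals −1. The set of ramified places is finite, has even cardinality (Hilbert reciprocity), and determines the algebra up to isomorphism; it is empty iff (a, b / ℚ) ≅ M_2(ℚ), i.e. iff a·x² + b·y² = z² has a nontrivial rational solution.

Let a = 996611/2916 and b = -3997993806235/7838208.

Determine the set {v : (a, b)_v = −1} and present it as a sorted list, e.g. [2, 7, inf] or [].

[2, 3, 11, 13]

(a, b) ≡ (11, -30030) mod (ℚ^×)²; places V = {2, 3, 5, 7, 11, 13, 37, 43, 47, ∞}.
(a,b)_37: α=0, u≡3; β=2, v≡14 (mod 37); (3|37)=+1, (14|37)=-1; sign (−1)^0·+1^2·-1^0 = +1.
(a,b)_11: α=1, u≡5; β=1, v≡3 (mod 11); (5|11)=+1, (3|11)=+1; sign (−1)^1·+1^1·+1^1 = -1.
(a,b)_43: α=2, u≡24; β=2, v≡18 (mod 43); (24|43)=+1, (18|43)=-1; sign (−1)^0·+1^2·-1^2 = +1.
(a,b)_∞: sgn(11)=+, sgn(-30030)=−, so +1.
(a,b)_3: α=-6, u≡2; β=-7, v≡1 (mod 3); (2|3)=-1, (1|3)=+1; sign (−1)^0·-1^-7·+1^-6 = -1.
(a,b)_7: α=2, u≡1; β=-1, v≡4 (mod 7); (1|7)=+1, (4|7)=+1; sign (−1)^0·+1^-1·+1^2 = +1.
(a,b)_5: α=0, u≡1; β=1, v≡1 (mod 5); (1|5)=+1, (1|5)=+1; sign (−1)^0·+1^1·+1^0 = +1.
(a,b)_13: α=0, u≡11; β=1, v≡10 (mod 13); (11|13)=-1, (10|13)=+1; sign (−1)^0·-1^1·+1^0 = -1.
(a,b)_2: α=-2, β=-9; u≡3, v≡1 (mod 8); ε(u)ε(v)=1·0, αω(v)=-2·0, βω(u)=-9·1; sum ≡ 1  ⇒  -1.
(a,b)_47: α=0, u≡35; β=2, v≡25 (mod 47); (35|47)=-1, (25|47)=+1; sign (−1)^0·-1^2·+1^0 = +1.
Ram(11, -30030) = {2, 3, 11, 13}; no ℚ_2-point on the conic.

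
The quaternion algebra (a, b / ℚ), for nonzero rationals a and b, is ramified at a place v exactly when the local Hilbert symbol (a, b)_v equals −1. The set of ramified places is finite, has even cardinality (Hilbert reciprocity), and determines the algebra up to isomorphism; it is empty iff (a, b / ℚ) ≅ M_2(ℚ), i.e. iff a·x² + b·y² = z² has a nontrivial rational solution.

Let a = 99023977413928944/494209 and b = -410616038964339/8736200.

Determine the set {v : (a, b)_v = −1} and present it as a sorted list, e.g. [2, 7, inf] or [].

Mod squares: a ≡ 31, b ≡ -1798. Check v ∈ {∞, 2, 3, 5, 11, 13, 19, 29, 31, 37, 43}.
v=19: a=19^-2·(≡12), b=19^-2·(≡1) mod 19; (12|19)=-1, (1|19)=+1; (−1)^{-2·-2·9}·(-1)^-2·(+1)^-2 = +1.
v=2: v_2(a)=4, v_2(b)=-3; units ≡ 7, 5 (mod 8); ε·ε+αω+βω = 1·0+4·1+-3·0 ≡ 0  ⇒  (a,b)_2 = +1.
v=43: a=43^0·(≡35), b=43^2·(≡34) mod 43; (35|43)=+1, (34|43)=-1; (−1)^{0·2·21}·(+1)^2·(-1)^0 = +1.
v=31: a=31^5·(≡8), b=31^3·(≡9) mod 31; (8|31)=+1, (9|31)=+1; (−1)^{5·3·15}·(+1)^3·(+1)^5 = -1.
v=5: a=5^0·(≡1), b=5^-2·(≡2) mod 5; (1|5)=+1, (2|5)=-1; (−1)^{0·-2·2}·(+1)^-2·(-1)^0 = +1.
v=∞: 31 > 0 and -1798 < 0  ⇒  (a,b)_∞ = +1.
v=29: a=29^2·(≡18), b=29^1·(≡9) mod 29; (18|29)=-1, (9|29)=+1; (−1)^{2·1·14}·(-1)^1·(+1)^2 = -1.
v=11: a=11^0·(≡3), b=11^-2·(≡8) mod 11; (3|11)=+1, (8|11)=-1; (−1)^{0·-2·5}·(+1)^-2·(-1)^0 = +1.
v=37: a=37^-2·(≡31), b=37^0·(≡2) mod 37; (31|37)=-1, (2|37)=-1; (−1)^{-2·0·18}·(-1)^0·(-1)^-2 = +1.
v=3: a=3^2·(≡1), b=3^2·(≡2) mod 3; (1|3)=+1, (2|3)=-1; (−1)^{2·2·1}·(+1)^2·(-1)^2 = +1.
v=13: a=13^4·(≡6), b=13^4·(≡3) mod 13; (6|13)=-1, (3|13)=+1; (−1)^{4·4·6}·(-1)^4·(+1)^4 = +1.
(31, -1798 / ℚ) ramifies at {29, 31}: a division algebra.

[29, 31]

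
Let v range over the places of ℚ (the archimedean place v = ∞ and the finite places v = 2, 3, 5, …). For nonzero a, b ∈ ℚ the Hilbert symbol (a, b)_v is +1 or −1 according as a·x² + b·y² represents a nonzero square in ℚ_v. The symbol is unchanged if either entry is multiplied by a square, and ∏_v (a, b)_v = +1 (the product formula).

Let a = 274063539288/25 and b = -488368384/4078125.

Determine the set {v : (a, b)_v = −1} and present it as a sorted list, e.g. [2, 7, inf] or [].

[23, 41]

Mod squares: a ≡ 673302, b ≡ -191429. Check v ∈ {∞, 2, 3, 5, 7, 11, 17, 23, 29, 41}.
v=7: a=7^1·(≡5), b=7^1·(≡1) mod 7; (5|7)=-1, (1|7)=+1; (−1)^{1·1·3}·(-1)^1·(+1)^1 = +1.
v=23: a=23^1·(≡2), b=23^1·(≡3) mod 23; (2|23)=+1, (3|23)=+1; (−1)^{1·1·11}·(+1)^1·(+1)^1 = -1.
v=41: a=41^1·(≡26), b=41^1·(≡1) mod 41; (26|41)=-1, (1|41)=+1; (−1)^{1·1·20}·(-1)^1·(+1)^1 = -1.
v=3: a=3^1·(≡1), b=3^-2·(≡1) mod 3; (1|3)=+1, (1|3)=+1; (−1)^{1·-2·1}·(+1)^-2·(+1)^1 = +1.
v=5: a=5^-2·(≡3), b=5^-6·(≡1) mod 5; (3|5)=-1, (1|5)=+1; (−1)^{-2·-6·2}·(-1)^-6·(+1)^-2 = +1.
v=17: a=17^1·(≡2), b=17^2·(≡1) mod 17; (2|17)=+1, (1|17)=+1; (−1)^{1·2·8}·(+1)^2·(+1)^1 = +1.
v=2: v_2(a)=3, v_2(b)=8; units ≡ 3, 3 (mod 8); ε·ε+αω+βω = 1·1+3·1+8·1 ≡ 0  ⇒  (a,b)_2 = +1.
v=∞: 673302 > 0 and -191429 < 0  ⇒  (a,b)_∞ = +1.
v=11: a=11^2·(≡9), b=11^0·(≡5) mod 11; (9|11)=+1, (5|11)=+1; (−1)^{2·0·5}·(+1)^0·(+1)^2 = +1.
v=29: a=29^2·(≡13), b=29^-1·(≡21) mod 29; (13|29)=+1, (21|29)=-1; (−1)^{2·-1·14}·(+1)^-1·(-1)^2 = +1.
Ram(673302, -191429) = {23, 41}; no ℚ_23-point on the conic.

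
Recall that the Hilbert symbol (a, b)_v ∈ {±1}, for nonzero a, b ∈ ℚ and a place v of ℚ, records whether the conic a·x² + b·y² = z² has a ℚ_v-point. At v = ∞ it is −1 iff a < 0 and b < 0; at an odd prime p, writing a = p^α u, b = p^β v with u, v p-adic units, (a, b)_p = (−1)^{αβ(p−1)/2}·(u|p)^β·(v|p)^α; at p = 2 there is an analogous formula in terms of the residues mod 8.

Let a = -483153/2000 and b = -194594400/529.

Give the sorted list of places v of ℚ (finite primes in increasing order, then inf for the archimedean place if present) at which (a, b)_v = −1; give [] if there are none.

[2, 3, 7, inf]

Mod squares: a ≡ -165, b ≡ -6006. Check v ∈ {∞, 2, 3, 5, 7, 11, 13, 23}.
v=13: a=13^0·(≡4), b=13^1·(≡7) mod 13; (4|13)=+1, (7|13)=-1; (−1)^{0·1·6}·(+1)^1·(-1)^0 = +1.
v=11: a=11^5·(≡7), b=11^1·(≡9) mod 11; (7|11)=-1, (9|11)=+1; (−1)^{5·1·5}·(-1)^1·(+1)^5 = +1.
v=3: a=3^1·(≡2), b=3^5·(≡2) mod 3; (2|3)=-1, (2|3)=-1; (−1)^{1·5·1}·(-1)^5·(-1)^1 = -1.
v=5: a=5^-3·(≡2), b=5^2·(≡1) mod 5; (2|5)=-1, (1|5)=+1; (−1)^{-3·2·2}·(-1)^2·(+1)^-3 = +1.
v=7: a=7^0·(≡3), b=7^1·(≡3) mod 7; (3|7)=-1, (3|7)=-1; (−1)^{0·1·3}·(-1)^1·(-1)^0 = -1.
v=2: v_2(a)=-4, v_2(b)=5; units ≡ 3, 5 (mod 8); ε·ε+αω+βω = 1·0+-4·1+5·1 ≡ 1  ⇒  (a,b)_2 = -1.
v=23: a=23^0·(≡15), b=23^-2·(≡21) mod 23; (15|23)=-1, (21|23)=-1; (−1)^{0·-2·11}·(-1)^-2·(-1)^0 = +1.
v=∞: -165 < 0 and -6006 < 0  ⇒  (a,b)_∞ = -1.
(-165, -6006 / ℚ) ramifies at {2, 3, 7, ∞}: a division algebra.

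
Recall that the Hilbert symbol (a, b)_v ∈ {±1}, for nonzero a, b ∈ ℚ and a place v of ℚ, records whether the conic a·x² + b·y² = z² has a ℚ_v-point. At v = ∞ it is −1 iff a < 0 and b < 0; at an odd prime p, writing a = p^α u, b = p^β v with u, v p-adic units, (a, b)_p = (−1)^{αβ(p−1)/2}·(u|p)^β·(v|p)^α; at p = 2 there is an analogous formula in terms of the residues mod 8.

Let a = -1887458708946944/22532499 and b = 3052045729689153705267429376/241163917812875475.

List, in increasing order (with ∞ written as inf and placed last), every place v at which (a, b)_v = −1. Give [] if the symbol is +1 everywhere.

(a, b) ≡ (-266, 88711) mod (ℚ^×)²; places V = {2, 3, 5, 7, 11, 17, 19, 23, 29, ∞}.
(a,b)_29: α=2, u≡1; β=3, v≡2 (mod 29); (1|29)=+1, (2|29)=-1; sign (−1)^0·+1^3·-1^2 = +1.
(a,b)_2: α=21, β=44; u≡3, v≡7 (mod 8); ε(u)ε(v)=1·1, αω(v)=21·0, βω(u)=44·1; sum ≡ 1  ⇒  -1.
(a,b)_∞: sgn(-266)=−, sgn(88711)=+, so +1.
(a,b)_17: α=2, u≡10; β=4, v≡10 (mod 17); (10|17)=-1, (10|17)=-1; sign (−1)^0·-1^4·-1^2 = +1.
(a,b)_19: α=-1, u≡11; β=-3, v≡13 (mod 19); (11|19)=+1, (13|19)=-1; sign (−1)^1·+1^-3·-1^-1 = +1.
(a,b)_3: α=-4, u≡1; β=-8, v≡1 (mod 3); (1|3)=+1, (1|3)=+1; sign (−1)^0·+1^-8·+1^-4 = +1.
(a,b)_23: α=2, u≡17; β=3, v≡16 (mod 23); (17|23)=-1, (16|23)=+1; sign (−1)^0·-1^3·+1^2 = -1.
(a,b)_5: α=0, u≡4; β=-2, v≡4 (mod 5); (4|5)=+1, (4|5)=+1; sign (−1)^0·+1^-2·+1^0 = +1.
(a,b)_7: α=1, u≡2; β=1, v≡6 (mod 7); (2|7)=+1, (6|7)=-1; sign (−1)^1·+1^1·-1^1 = +1.
(a,b)_11: α=-4, u≡1; β=-8, v≡7 (mod 11); (1|11)=+1, (7|11)=-1; sign (−1)^0·+1^-8·-1^-4 = +1.
(-266, 88711 / ℚ) ramifies at {2, 23}: a division algebra.

[2, 23]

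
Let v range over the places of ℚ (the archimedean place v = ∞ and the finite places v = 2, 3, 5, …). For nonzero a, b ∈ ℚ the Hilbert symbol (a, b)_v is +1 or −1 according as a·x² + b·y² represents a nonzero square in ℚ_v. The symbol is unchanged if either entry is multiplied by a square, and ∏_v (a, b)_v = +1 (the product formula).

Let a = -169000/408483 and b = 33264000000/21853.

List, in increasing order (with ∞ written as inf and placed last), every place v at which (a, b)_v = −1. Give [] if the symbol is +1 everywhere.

(a, b) ≡ (-30, 3003) mod (ℚ^×)²; places V = {2, 3, 5, 7, 11, 13, 41, ∞}.
(a,b)_41: α=-2, u≡13; β=-2, v≡10 (mod 41); (13|41)=-1, (10|41)=+1; sign (−1)^0·-1^-2·+1^-2 = +1.
(a,b)_3: α=-5, u≡2; β=3, v≡2 (mod 3); (2|3)=-1, (2|3)=-1; sign (−1)^1·-1^3·-1^-5 = -1.
(a,b)_11: α=0, u≡9; β=1, v≡3 (mod 11); (9|11)=+1, (3|11)=+1; sign (−1)^0·+1^1·+1^0 = +1.
(a,b)_7: α=0, u≡3; β=1, v≡1 (mod 7); (3|7)=-1, (1|7)=+1; sign (−1)^0·-1^1·+1^0 = -1.
(a,b)_2: α=3, β=10; u≡1, v≡3 (mod 8); ε(u)ε(v)=0·1, αω(v)=3·1, βω(u)=10·0; sum ≡ 1  ⇒  -1.
(a,b)_5: α=3, u≡1; β=6, v≡2 (mod 5); (1|5)=+1, (2|5)=-1; sign (−1)^0·+1^6·-1^3 = -1.
(a,b)_13: α=2, u≡4; β=-1, v≡9 (mod 13); (4|13)=+1, (9|13)=+1; sign (−1)^0·+1^-1·+1^2 = +1.
(a,b)_∞: sgn(-30)=−, sgn(3003)=+, so +1.
(-30, 3003 / ℚ) ramifies at {2, 3, 5, 7}: a division algebra.

[2, 3, 5, 7]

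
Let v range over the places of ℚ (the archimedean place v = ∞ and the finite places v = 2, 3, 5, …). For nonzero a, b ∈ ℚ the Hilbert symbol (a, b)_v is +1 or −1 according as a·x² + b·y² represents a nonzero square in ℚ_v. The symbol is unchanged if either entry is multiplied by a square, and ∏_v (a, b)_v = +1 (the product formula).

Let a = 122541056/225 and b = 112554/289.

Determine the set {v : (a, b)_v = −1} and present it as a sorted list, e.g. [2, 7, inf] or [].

(a, b) ≡ (989, 74) mod (ℚ^×)²; places V = {2, 3, 5, 11, 13, 17, 23, 37, 43, ∞}.
(a,b)_3: α=-2, u≡2; β=2, v≡2 (mod 3); (2|3)=-1, (2|3)=-1; sign (−1)^0·-1^2·-1^-2 = +1.
(a,b)_17: α=0, u≡6; β=-2, v≡14 (mod 17); (6|17)=-1, (14|17)=-1; sign (−1)^0·-1^-2·-1^0 = +1.
(a,b)_5: α=-2, u≡4; β=0, v≡1 (mod 5); (4|5)=+1, (1|5)=+1; sign (−1)^0·+1^0·+1^-2 = +1.
(a,b)_23: α=1, u≡11; β=0, v≡10 (mod 23); (11|23)=-1, (10|23)=-1; sign (−1)^0·-1^0·-1^1 = -1.
(a,b)_13: α=0, u≡10; β=2, v≡1 (mod 13); (10|13)=+1, (1|13)=+1; sign (−1)^0·+1^2·+1^0 = +1.
(a,b)_11: α=2, u≡2; β=0, v≡8 (mod 11); (2|11)=-1, (8|11)=-1; sign (−1)^0·-1^0·-1^2 = +1.
(a,b)_∞: sgn(989)=+, sgn(74)=+, so +1.
(a,b)_43: α=1, u≡1; β=0, v≡16 (mod 43); (1|43)=+1, (16|43)=+1; sign (−1)^0·+1^0·+1^1 = +1.
(a,b)_37: α=0, u≡30; β=1, v≡20 (mod 37); (30|37)=+1, (20|37)=-1; sign (−1)^0·+1^1·-1^0 = +1.
(a,b)_2: α=10, β=1; u≡5, v≡5 (mod 8); ε(u)ε(v)=0·0, αω(v)=10·1, βω(u)=1·1; sum ≡ 1  ⇒  -1.
Ram(989, 74) = {2, 23}; no ℚ_2-point on the conic.

[2, 23]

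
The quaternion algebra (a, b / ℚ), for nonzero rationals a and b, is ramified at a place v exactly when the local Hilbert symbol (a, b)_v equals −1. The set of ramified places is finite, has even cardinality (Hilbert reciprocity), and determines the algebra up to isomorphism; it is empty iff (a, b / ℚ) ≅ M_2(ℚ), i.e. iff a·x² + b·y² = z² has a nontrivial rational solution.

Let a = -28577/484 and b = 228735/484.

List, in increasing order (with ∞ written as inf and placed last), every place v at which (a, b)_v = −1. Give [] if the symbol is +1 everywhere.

(a, b) ≡ (-17, 25415) mod (ℚ^×)²; places V = {2, 3, 5, 11, 13, 17, 23, 41, ∞}.
(a,b)_41: α=2, u≡38; β=0, v≡21 (mod 41); (38|41)=-1, (21|41)=+1; sign (−1)^0·-1^0·+1^2 = +1.
(a,b)_13: α=0, u≡12; β=1, v≡2 (mod 13); (12|13)=+1, (2|13)=-1; sign (−1)^0·+1^1·-1^0 = +1.
(a,b)_∞: sgn(-17)=−, sgn(25415)=+, so +1.
(a,b)_3: α=0, u≡1; β=2, v≡2 (mod 3); (1|3)=+1, (2|3)=-1; sign (−1)^0·+1^2·-1^0 = +1.
(a,b)_5: α=0, u≡2; β=1, v≡3 (mod 5); (2|5)=-1, (3|5)=-1; sign (−1)^0·-1^1·-1^0 = -1.
(a,b)_11: α=-2, u≡3; β=-2, v≡3 (mod 11); (3|11)=+1, (3|11)=+1; sign (−1)^0·+1^-2·+1^-2 = +1.
(a,b)_23: α=0, u≡12; β=1, v≡9 (mod 23); (12|23)=+1, (9|23)=+1; sign (−1)^0·+1^1·+1^0 = +1.
(a,b)_17: α=1, u≡13; β=1, v≡1 (mod 17); (13|17)=+1, (1|17)=+1; sign (−1)^0·+1^1·+1^1 = +1.
(a,b)_2: α=-2, β=-2; u≡7, v≡7 (mod 8); ε(u)ε(v)=1·1, αω(v)=-2·0, βω(u)=-2·0; sum ≡ 1  ⇒  -1.
Ram(-17, 25415) = {2, 5}; no ℚ_2-point on the conic.

[2, 5]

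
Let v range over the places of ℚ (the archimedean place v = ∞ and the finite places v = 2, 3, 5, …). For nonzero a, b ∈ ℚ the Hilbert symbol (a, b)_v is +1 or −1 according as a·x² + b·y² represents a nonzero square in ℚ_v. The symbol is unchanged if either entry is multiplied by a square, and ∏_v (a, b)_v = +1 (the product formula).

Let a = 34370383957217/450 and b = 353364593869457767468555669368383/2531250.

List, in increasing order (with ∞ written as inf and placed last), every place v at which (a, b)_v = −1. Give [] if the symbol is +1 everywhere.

[7, 23, 37, 41]

Mod squares: a ≡ 224434, b ≡ 54094. Check v ∈ {∞, 2, 3, 5, 7, 11, 13, 17, 23, 37, 41, 43}.
v=23: a=23^1·(≡8), b=23^2·(≡19) mod 23; (8|23)=+1, (19|23)=-1; (−1)^{1·2·11}·(+1)^2·(-1)^1 = -1.
v=41: a=41^1·(≡32), b=41^2·(≡22) mod 41; (32|41)=+1, (22|41)=-1; (−1)^{1·2·20}·(+1)^2·(-1)^1 = -1.
v=5: a=5^-2·(≡4), b=5^-6·(≡4) mod 5; (4|5)=+1, (4|5)=+1; (−1)^{-2·-6·2}·(+1)^-6·(+1)^-2 = +1.
v=3: a=3^-2·(≡1), b=3^-4·(≡1) mod 3; (1|3)=+1, (1|3)=+1; (−1)^{-2·-4·1}·(+1)^-4·(+1)^-2 = +1.
v=43: a=43^2·(≡41), b=43^3·(≡13) mod 43; (41|43)=+1, (13|43)=+1; (−1)^{2·3·21}·(+1)^3·(+1)^2 = +1.
v=7: a=7^1·(≡4), b=7^2·(≡5) mod 7; (4|7)=+1, (5|7)=-1; (−1)^{1·2·3}·(+1)^2·(-1)^1 = -1.
v=17: a=17^1·(≡6), b=17^3·(≡11) mod 17; (6|17)=-1, (11|17)=-1; (−1)^{1·3·8}·(-1)^3·(-1)^1 = +1.
v=∞: 224434 > 0 and 54094 > 0  ⇒  (a,b)_∞ = +1.
v=37: a=37^2·(≡19), b=37^5·(≡23) mod 37; (19|37)=-1, (23|37)=-1; (−1)^{2·5·18}·(-1)^5·(-1)^2 = -1.
v=11: a=11^2·(≡3), b=11^6·(≡7) mod 11; (3|11)=+1, (7|11)=-1; (−1)^{2·6·5}·(+1)^6·(-1)^2 = +1.
v=2: v_2(a)=-1, v_2(b)=-1; units ≡ 1, 7 (mod 8); ε·ε+αω+βω = 0·1+-1·0+-1·0 ≡ 0  ⇒  (a,b)_2 = +1.
v=13: a=13^0·(≡6), b=13^2·(≡4) mod 13; (6|13)=-1, (4|13)=+1; (−1)^{0·2·6}·(-1)^2·(+1)^0 = +1.
(224434, 54094 / ℚ) ramifies at {7, 23, 37, 41}: a division algebra.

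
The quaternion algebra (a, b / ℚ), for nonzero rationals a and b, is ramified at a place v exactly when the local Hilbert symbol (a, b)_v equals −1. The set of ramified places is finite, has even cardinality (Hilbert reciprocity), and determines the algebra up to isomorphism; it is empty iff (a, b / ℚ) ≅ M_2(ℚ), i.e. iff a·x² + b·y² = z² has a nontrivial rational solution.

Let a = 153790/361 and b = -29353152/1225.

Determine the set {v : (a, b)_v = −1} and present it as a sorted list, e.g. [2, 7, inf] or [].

(a, b) ≡ (910, -3) mod (ℚ^×)²; places V = {2, 3, 5, 7, 13, 17, 19, 23, ∞}.
(a,b)_5: α=1, u≡3; β=-2, v≡2 (mod 5); (3|5)=-1, (2|5)=-1; sign (−1)^0·-1^-2·-1^1 = -1.
(a,b)_3: α=0, u≡1; β=1, v≡2 (mod 3); (1|3)=+1, (2|3)=-1; sign (−1)^0·+1^1·-1^0 = +1.
(a,b)_∞: sgn(910)=+, sgn(-3)=−, so +1.
(a,b)_23: α=0, u≡18; β=2, v≡21 (mod 23); (18|23)=+1, (21|23)=-1; sign (−1)^0·+1^2·-1^0 = +1.
(a,b)_2: α=1, β=6; u≡7, v≡5 (mod 8); ε(u)ε(v)=1·0, αω(v)=1·1, βω(u)=6·0; sum ≡ 1  ⇒  -1.
(a,b)_19: α=-2, u≡4; β=0, v≡9 (mod 19); (4|19)=+1, (9|19)=+1; sign (−1)^0·+1^0·+1^-2 = +1.
(a,b)_7: α=1, u≡1; β=-2, v≡1 (mod 7); (1|7)=+1, (1|7)=+1; sign (−1)^0·+1^-2·+1^1 = +1.
(a,b)_17: α=0, u≡2; β=2, v≡7 (mod 17); (2|17)=+1, (7|17)=-1; sign (−1)^0·+1^2·-1^0 = +1.
(a,b)_13: α=3, u≡7; β=0, v≡1 (mod 13); (7|13)=-1, (1|13)=+1; sign (−1)^0·-1^0·+1^3 = +1.
(910, -3 / ℚ) ramifies at {2, 5}: a division algebra.

[2, 5]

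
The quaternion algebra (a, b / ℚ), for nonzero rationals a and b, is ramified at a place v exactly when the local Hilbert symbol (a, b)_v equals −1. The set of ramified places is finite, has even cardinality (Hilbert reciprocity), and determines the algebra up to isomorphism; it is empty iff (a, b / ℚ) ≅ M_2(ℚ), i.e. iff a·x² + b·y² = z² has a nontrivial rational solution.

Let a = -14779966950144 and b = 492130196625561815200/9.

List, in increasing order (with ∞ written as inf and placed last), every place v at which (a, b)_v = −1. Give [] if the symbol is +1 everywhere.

[2, 11, 19, 41]

(a, b) ≡ (-11, 48298) mod (ℚ^×)²; places V = {2, 3, 5, 11, 19, 31, 41, ∞}.
(a,b)_19: α=2, u≡8; β=5, v≡15 (mod 19); (8|19)=-1, (15|19)=-1; sign (−1)^0·-1^5·-1^2 = -1.
(a,b)_11: α=1, u≡8; β=2, v≡6 (mod 11); (8|11)=-1, (6|11)=-1; sign (−1)^0·-1^2·-1^1 = -1.
(a,b)_3: α=2, u≡1; β=-2, v≡1 (mod 3); (1|3)=+1, (1|3)=+1; sign (−1)^0·+1^-2·+1^2 = +1.
(a,b)_31: α=2, u≡7; β=3, v≡18 (mod 31); (7|31)=+1, (18|31)=+1; sign (−1)^0·+1^3·+1^2 = +1.
(a,b)_2: α=8, β=5; u≡5, v≡5 (mod 8); ε(u)ε(v)=0·0, αω(v)=8·1, βω(u)=5·1; sum ≡ 1  ⇒  -1.
(a,b)_5: α=0, u≡1; β=2, v≡2 (mod 5); (1|5)=+1, (2|5)=-1; sign (−1)^0·+1^2·-1^0 = +1.
(a,b)_41: α=2, u≡3; β=3, v≡7 (mod 41); (3|41)=-1, (7|41)=-1; sign (−1)^0·-1^3·-1^2 = -1.
(a,b)_∞: sgn(-11)=−, sgn(48298)=+, so +1.
(-11, 48298 / ℚ) ramifies at {2, 11, 19, 41}: a division algebra.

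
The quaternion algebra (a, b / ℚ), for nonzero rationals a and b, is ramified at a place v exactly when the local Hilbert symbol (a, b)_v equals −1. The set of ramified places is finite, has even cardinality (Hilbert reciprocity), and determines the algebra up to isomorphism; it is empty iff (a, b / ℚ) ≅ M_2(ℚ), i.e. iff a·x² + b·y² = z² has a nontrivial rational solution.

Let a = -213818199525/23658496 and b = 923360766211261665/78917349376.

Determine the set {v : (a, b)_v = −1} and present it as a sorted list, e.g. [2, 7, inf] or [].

[2, 7]

(a, b) ≡ (-21, 33915) mod (ℚ^×)²; places V = {2, 3, 5, 7, 17, 19, 23, 31, 53, ∞}.
(a,b)_23: α=0, u≡13; β=2, v≡6 (mod 23); (13|23)=+1, (6|23)=+1; sign (−1)^0·+1^2·+1^0 = +1.
(a,b)_2: α=-16, β=-12; u≡3, v≡3 (mod 8); ε(u)ε(v)=1·1, αω(v)=-16·1, βω(u)=-12·1; sum ≡ 1  ⇒  -1.
(a,b)_7: α=3, u≡2; β=7, v≡1 (mod 7); (2|7)=+1, (1|7)=+1; sign (−1)^1·+1^7·+1^3 = -1.
(a,b)_17: α=0, u≡2; β=1, v≡14 (mod 17); (2|17)=+1, (14|17)=-1; sign (−1)^0·+1^1·-1^0 = +1.
(a,b)_3: α=3, u≡2; β=3, v≡1 (mod 3); (2|3)=-1, (1|3)=+1; sign (−1)^1·-1^3·+1^3 = +1.
(a,b)_53: α=0, u≡5; β=-2, v≡31 (mod 53); (5|53)=-1, (31|53)=-1; sign (−1)^0·-1^-2·-1^0 = +1.
(a,b)_5: α=2, u≡4; β=1, v≡3 (mod 5); (4|5)=+1, (3|5)=-1; sign (−1)^0·+1^1·-1^2 = +1.
(a,b)_19: α=-2, u≡5; β=-3, v≡15 (mod 19); (5|19)=+1, (15|19)=-1; sign (−1)^0·+1^-3·-1^-2 = +1.
(a,b)_∞: sgn(-21)=−, sgn(33915)=+, so +1.
(a,b)_31: α=4, u≡5; β=4, v≡16 (mod 31); (5|31)=+1, (16|31)=+1; sign (−1)^0·+1^4·+1^4 = +1.
(-21, 33915 / ℚ) ramifies at {2, 7}: a division algebra.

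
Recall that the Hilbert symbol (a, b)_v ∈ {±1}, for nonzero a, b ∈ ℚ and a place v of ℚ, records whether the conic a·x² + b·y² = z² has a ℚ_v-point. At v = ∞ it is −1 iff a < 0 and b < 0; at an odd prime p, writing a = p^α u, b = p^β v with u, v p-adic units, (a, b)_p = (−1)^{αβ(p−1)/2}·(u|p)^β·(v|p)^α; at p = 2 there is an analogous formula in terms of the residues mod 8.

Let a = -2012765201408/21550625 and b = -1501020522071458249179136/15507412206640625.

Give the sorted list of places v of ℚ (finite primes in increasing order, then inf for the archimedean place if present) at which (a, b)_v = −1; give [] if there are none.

[2, 13, 23, 41, 43, inf]

Mod squares: a ≡ -527137, b ≡ -41. Check v ∈ {∞, 2, 5, 7, 13, 17, 23, 29, 37, 41, 43}.
v=2: v_2(a)=10, v_2(b)=22; units ≡ 7, 7 (mod 8); ε·ε+αω+βω = 1·1+10·0+22·0 ≡ 1  ⇒  (a,b)_2 = -1.
v=29: a=29^-2·(≡6), b=29^-4·(≡14) mod 29; (6|29)=+1, (14|29)=-1; (−1)^{-2·-4·14}·(+1)^-4·(-1)^-2 = +1.
v=13: a=13^1·(≡11), b=13^2·(≡7) mod 13; (11|13)=-1, (7|13)=-1; (−1)^{1·2·6}·(-1)^2·(-1)^1 = -1.
v=37: a=37^0·(≡20), b=37^-2·(≡28) mod 37; (20|37)=-1, (28|37)=+1; (−1)^{0·-2·18}·(-1)^-2·(+1)^0 = +1.
v=41: a=41^-1·(≡19), b=41^-1·(≡37) mod 41; (19|41)=-1, (37|41)=+1; (−1)^{-1·-1·20}·(-1)^-1·(+1)^-1 = -1.
v=7: a=7^0·(≡5), b=7^2·(≡1) mod 7; (5|7)=-1, (1|7)=+1; (−1)^{0·2·3}·(-1)^2·(+1)^0 = +1.
v=17: a=17^2·(≡2), b=17^4·(≡3) mod 17; (2|17)=+1, (3|17)=-1; (−1)^{2·4·8}·(+1)^4·(-1)^2 = +1.
v=43: a=43^1·(≡37), b=43^2·(≡7) mod 43; (37|43)=-1, (7|43)=-1; (−1)^{1·2·21}·(-1)^2·(-1)^1 = -1.
v=∞: -527137 < 0 and -41 < 0  ⇒  (a,b)_∞ = -1.
v=23: a=23^3·(≡18), b=23^4·(≡10) mod 23; (18|23)=+1, (10|23)=-1; (−1)^{3·4·11}·(+1)^4·(-1)^3 = -1.
v=5: a=5^-4·(≡2), b=5^-8·(≡1) mod 5; (2|5)=-1, (1|5)=+1; (−1)^{-4·-8·2}·(-1)^-8·(+1)^-4 = +1.
(-527137, -41 / ℚ) ramifies at {2, 13, 23, 41, 43, ∞}: a division algebra.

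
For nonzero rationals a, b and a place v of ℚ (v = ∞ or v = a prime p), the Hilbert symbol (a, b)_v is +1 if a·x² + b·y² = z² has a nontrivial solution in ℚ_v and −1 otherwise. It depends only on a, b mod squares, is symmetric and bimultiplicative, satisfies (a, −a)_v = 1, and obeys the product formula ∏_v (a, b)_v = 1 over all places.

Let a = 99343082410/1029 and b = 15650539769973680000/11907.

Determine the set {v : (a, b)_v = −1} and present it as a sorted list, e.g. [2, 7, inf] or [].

Mod squares: a ≡ 210, b ≡ 14586. Check v ∈ {∞, 2, 3, 5, 7, 11, 13, 17, 37, 41}.
v=37: a=37^0·(≡4), b=37^2·(≡22) mod 37; (4|37)=+1, (22|37)=-1; (−1)^{0·2·18}·(+1)^2·(-1)^0 = +1.
v=41: a=41^2·(≡32), b=41^2·(≡1) mod 41; (32|41)=+1, (1|41)=+1; (−1)^{2·2·20}·(+1)^2·(+1)^2 = +1.
v=17: a=17^2·(≡12), b=17^3·(≡4) mod 17; (12|17)=-1, (4|17)=+1; (−1)^{2·3·8}·(-1)^3·(+1)^2 = -1.
v=∞: 210 > 0 and 14586 > 0  ⇒  (a,b)_∞ = +1.
v=2: v_2(a)=1, v_2(b)=7; units ≡ 1, 5 (mod 8); ε·ε+αω+βω = 0·0+1·1+7·0 ≡ 1  ⇒  (a,b)_2 = -1.
v=11: a=11^2·(≡4), b=11^3·(≡7) mod 11; (4|11)=+1, (7|11)=-1; (−1)^{2·3·5}·(+1)^3·(-1)^2 = +1.
v=7: a=7^-3·(≡4), b=7^-2·(≡6) mod 7; (4|7)=+1, (6|7)=-1; (−1)^{-3·-2·3}·(+1)^-2·(-1)^-3 = -1.
v=5: a=5^1·(≡3), b=5^4·(≡4) mod 5; (3|5)=-1, (4|5)=+1; (−1)^{1·4·2}·(-1)^4·(+1)^1 = +1.
v=13: a=13^2·(≡6), b=13^1·(≡9) mod 13; (6|13)=-1, (9|13)=+1; (−1)^{2·1·6}·(-1)^1·(+1)^2 = -1.
v=3: a=3^-1·(≡1), b=3^-5·(≡2) mod 3; (1|3)=+1, (2|3)=-1; (−1)^{-1·-5·1}·(+1)^-5·(-1)^-1 = +1.
(210, 14586 / ℚ) ramifies at {2, 7, 13, 17}: a division algebra.

[2, 7, 13, 17]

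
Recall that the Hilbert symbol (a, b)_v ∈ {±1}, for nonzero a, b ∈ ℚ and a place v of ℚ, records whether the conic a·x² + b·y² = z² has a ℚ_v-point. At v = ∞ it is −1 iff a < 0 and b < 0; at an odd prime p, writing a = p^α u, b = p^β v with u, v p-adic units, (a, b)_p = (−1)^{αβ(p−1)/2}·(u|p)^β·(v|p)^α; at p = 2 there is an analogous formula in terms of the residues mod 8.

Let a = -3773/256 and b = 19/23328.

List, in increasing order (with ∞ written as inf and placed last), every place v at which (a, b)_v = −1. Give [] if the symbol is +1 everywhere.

[7, 19]

(a, b) ≡ (-77, 38) mod (ℚ^×)²; places V = {2, 3, 7, 11, 19, ∞}.
(a,b)_∞: sgn(-77)=−, sgn(38)=+, so +1.
(a,b)_3: α=0, u≡1; β=-6, v≡2 (mod 3); (1|3)=+1, (2|3)=-1; sign (−1)^0·+1^-6·-1^0 = +1.
(a,b)_7: α=3, u≡6; β=0, v≡3 (mod 7); (6|7)=-1, (3|7)=-1; sign (−1)^0·-1^0·-1^3 = -1.
(a,b)_2: α=-8, β=-5; u≡3, v≡3 (mod 8); ε(u)ε(v)=1·1, αω(v)=-8·1, βω(u)=-5·1; sum ≡ 0  ⇒  +1.
(a,b)_11: α=1, u≡3; β=0, v≡1 (mod 11); (3|11)=+1, (1|11)=+1; sign (−1)^0·+1^0·+1^1 = +1.
(a,b)_19: α=0, u≡3; β=1, v≡14 (mod 19); (3|19)=-1, (14|19)=-1; sign (−1)^0·-1^1·-1^0 = -1.
(-77, 38 / ℚ) ramifies at {7, 19}: a division algebra.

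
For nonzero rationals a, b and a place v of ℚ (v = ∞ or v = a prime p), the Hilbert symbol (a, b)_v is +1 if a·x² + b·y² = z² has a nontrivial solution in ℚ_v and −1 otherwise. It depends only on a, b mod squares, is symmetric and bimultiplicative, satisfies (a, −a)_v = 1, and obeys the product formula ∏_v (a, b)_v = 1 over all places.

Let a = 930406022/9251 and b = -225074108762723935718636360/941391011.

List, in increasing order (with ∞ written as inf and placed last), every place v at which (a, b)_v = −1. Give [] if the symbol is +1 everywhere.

[2, 5]

(a, b) ≡ (2002, -24310) mod (ℚ^×)²; places V = {2, 5, 7, 11, 13, 17, 19, 29, ∞}.
(a,b)_11: α=-1, u≡8; β=-3, v≡3 (mod 11); (8|11)=-1, (3|11)=+1; sign (−1)^1·-1^-3·+1^-1 = +1.
(a,b)_17: α=2, u≡2; β=5, v≡15 (mod 17); (2|17)=+1, (15|17)=+1; sign (−1)^0·+1^5·+1^2 = +1.
(a,b)_13: α=1, u≡5; β=3, v≡7 (mod 13); (5|13)=-1, (7|13)=-1; sign (−1)^0·-1^3·-1^1 = +1.
(a,b)_∞: sgn(2002)=+, sgn(-24310)=−, so +1.
(a,b)_5: α=0, u≡2; β=1, v≡3 (mod 5); (2|5)=-1, (3|5)=-1; sign (−1)^0·-1^1·-1^0 = -1.
(a,b)_19: α=2, u≡5; β=4, v≡14 (mod 19); (5|19)=+1, (14|19)=-1; sign (−1)^0·+1^4·-1^2 = +1.
(a,b)_2: α=1, β=3; u≡1, v≡5 (mod 8); ε(u)ε(v)=0·0, αω(v)=1·1, βω(u)=3·0; sum ≡ 1  ⇒  -1.
(a,b)_29: α=-2, u≡6; β=-4, v≡10 (mod 29); (6|29)=+1, (10|29)=-1; sign (−1)^0·+1^-4·-1^-2 = +1.
(a,b)_7: α=3, u≡3; β=12, v≡1 (mod 7); (3|7)=-1, (1|7)=+1; sign (−1)^0·-1^12·+1^3 = +1.
|Ram(2002, -24310)| = 2, even; anisotropic at {2, 5}.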